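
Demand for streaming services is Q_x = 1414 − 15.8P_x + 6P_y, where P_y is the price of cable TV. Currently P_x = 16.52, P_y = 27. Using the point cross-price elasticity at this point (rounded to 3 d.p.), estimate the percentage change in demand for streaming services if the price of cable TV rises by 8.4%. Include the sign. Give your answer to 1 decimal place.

1.0%

At P_x = 16.52, P_y = 27: Q_x = 1314.984.
∂Q_x/∂P_y = 6.
ε = (∂Q_x/∂P_y)(P_y/Q_x) = 6.0000 × 27/1314.984 ≈ 0.123.
%ΔQ_x ≈ ε × %ΔP_y = 0.123 × (8.4%) = 1.0%.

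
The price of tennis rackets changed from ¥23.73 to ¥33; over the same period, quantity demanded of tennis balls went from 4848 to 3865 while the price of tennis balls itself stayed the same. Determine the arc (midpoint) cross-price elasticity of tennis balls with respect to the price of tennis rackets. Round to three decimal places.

-0.690

ΔQ_A = 3865 − 4848 = -983; ΔP_B = 33 − 23.73 = 9.27.
Midpoints: Q̄_A = 4356.5, P̄_B = 28.37.
ε = (ΔQ_A/Q̄_A)/(ΔP_B/P̄_B) = (-983/4356.5)/(9.27/28.37) ≈ -0.690.
ε < 0: tennis balls and tennis rackets are complements.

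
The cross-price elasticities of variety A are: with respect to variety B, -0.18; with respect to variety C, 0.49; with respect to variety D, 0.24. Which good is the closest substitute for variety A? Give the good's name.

Substitutes have ε > 0. Among the positive values, 0.49 (variety C) is largest.

variety C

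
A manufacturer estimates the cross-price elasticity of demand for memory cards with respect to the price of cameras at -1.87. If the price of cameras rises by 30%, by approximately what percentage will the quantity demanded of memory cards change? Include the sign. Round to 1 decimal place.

%ΔQ ≈ ε × %ΔP of cameras = -1.87 × (30%) = -56.1%.

-56.1%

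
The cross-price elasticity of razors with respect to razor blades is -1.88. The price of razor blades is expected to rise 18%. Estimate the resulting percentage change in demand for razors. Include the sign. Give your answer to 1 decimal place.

%ΔQ ≈ ε × %ΔP of razor blades = -1.88 × (18%) = -33.8%.
Demand for razors falls by about 33.8%.

-33.8%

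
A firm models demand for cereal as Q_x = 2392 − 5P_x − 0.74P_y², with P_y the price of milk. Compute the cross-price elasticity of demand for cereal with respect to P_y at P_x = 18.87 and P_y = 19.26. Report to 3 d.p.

At P_x = 18.87 and P_y = 19.26: Q_x = 2023.149.
∂Q_x/∂P_y = -1.48P_y = -1.48(19.26) = -28.5048.
ε = (∂Q_x/∂P_y)(P_y/Q_x) = -28.5048 × (19.26/2023.149) ≈ -0.271.

-0.271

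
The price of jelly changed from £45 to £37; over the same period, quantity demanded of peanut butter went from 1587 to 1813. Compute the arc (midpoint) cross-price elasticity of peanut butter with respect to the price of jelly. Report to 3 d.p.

ΔQ_A = 1813 − 1587 = 226; ΔP_B = 37 − 45 = -8.
Midpoints: Q̄_A = 1700.0, P̄_B = 41.00.
ε = (ΔQ_A/Q̄_A)/(ΔP_B/P̄_B) = (226/1700.0)/(-8/41.00) ≈ -0.681.

-0.681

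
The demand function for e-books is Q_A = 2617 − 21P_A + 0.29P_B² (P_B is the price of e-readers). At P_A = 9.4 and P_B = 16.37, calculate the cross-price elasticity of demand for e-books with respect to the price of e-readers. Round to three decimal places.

At P_A = 9.4 and P_B = 16.37: Q_A = 2497.313.
∂Q_A/∂P_B = 0.58P_B = 0.58(16.37) = 9.4946.
ε = (∂Q_A/∂P_B)(P_B/Q_A) = 9.4946 × (16.37/2497.313) ≈ 0.062.
ε > 0: substitutes.

0.062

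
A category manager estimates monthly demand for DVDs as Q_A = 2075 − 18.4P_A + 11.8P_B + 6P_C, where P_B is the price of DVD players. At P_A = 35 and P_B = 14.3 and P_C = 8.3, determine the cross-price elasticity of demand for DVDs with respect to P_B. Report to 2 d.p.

At P_A = 35 and P_B = 14.3 and P_C = 8.3: Q_A = 1649.54.
∂Q_A/∂P_B = 11.8.
ε = (∂Q_A/∂P_B)(P_B/Q_A) = 11.8 × (14.3/1649.54) ≈ 0.10.
Since ε > 0, DVDs and DVD players are substitutes.

0.10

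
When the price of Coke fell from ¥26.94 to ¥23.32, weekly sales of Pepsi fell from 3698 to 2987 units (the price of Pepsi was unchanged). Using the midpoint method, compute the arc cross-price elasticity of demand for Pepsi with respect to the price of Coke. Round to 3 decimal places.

ΔQ_A = 2987 − 3698 = -711; ΔP_B = 23.32 − 26.94 = -3.62.
Midpoints: Q̄_A = 3342.5, P̄_B = 25.13.
ε = (ΔQ_A/Q̄_A)/(ΔP_B/P̄_B) = (-711/3342.5)/(-3.62/25.13) ≈ 1.477.
ε > 0: Pepsi and Coke are substitutes.

1.477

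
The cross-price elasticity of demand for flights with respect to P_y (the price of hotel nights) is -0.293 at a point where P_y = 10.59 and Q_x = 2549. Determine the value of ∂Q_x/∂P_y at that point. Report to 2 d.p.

ε = (∂Q_x/∂P_y)·(P_y/Q_x) ⇒ ∂Q_x/∂P_y = ε·Q_x/P_y = -0.293 × 2549/10.59 ≈ -70.52.

-70.52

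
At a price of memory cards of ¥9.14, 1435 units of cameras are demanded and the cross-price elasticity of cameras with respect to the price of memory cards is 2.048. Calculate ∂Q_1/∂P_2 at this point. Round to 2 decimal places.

321.54

ε = (∂Q_1/∂P_2)·(P_2/Q_1) ⇒ ∂Q_1/∂P_2 = ε·Q_1/P_2 = 2.048 × 1435/9.14 ≈ 321.54.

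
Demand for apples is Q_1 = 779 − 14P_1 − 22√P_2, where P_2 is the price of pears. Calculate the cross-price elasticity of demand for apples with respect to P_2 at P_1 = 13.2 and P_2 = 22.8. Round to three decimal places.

At P_1 = 13.2 and P_2 = 22.8: Q_1 = 489.151.
∂Q_1/∂P_2 = -22/(2√P_2) = -22/(2√22.8) = -2.3037.
ε = (∂Q_1/∂P_2)(P_2/Q_1) = -2.3037 × (22.8/489.151) ≈ -0.107.
ε < 0: complements.

-0.107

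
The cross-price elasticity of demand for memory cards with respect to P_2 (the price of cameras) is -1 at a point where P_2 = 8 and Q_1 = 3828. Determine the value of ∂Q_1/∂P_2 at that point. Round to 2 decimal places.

-478.50

ε = (∂Q_1/∂P_2)·(P_2/Q_1) ⇒ ∂Q_1/∂P_2 = ε·Q_1/P_2 = -1 × 3828/8 ≈ -478.50.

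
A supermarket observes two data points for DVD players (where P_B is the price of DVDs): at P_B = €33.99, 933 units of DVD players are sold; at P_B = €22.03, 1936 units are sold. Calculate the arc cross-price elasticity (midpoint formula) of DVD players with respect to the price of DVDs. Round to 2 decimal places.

-1.64

ΔQ_A = 1936 − 933 = 1003; ΔP_B = 22.03 − 33.99 = -11.96.
Midpoints: Q̄_A = 1434.5, P̄_B = 28.01.
ε = (ΔQ_A/Q̄_A)/(ΔP_B/P̄_B) = (1003/1434.5)/(-11.96/28.01) ≈ -1.64.
ε < 0: DVD players and DVDs are complements.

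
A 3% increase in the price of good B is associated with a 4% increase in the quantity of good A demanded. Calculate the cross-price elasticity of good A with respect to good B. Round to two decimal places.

ε = (%ΔQ of good A) / (%ΔP of good B) = (4%) / (3%) ≈ 1.33.
Positive cross-price elasticity: substitutes.

1.33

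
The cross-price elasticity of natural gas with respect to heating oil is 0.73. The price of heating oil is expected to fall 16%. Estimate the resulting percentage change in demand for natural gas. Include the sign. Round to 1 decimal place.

-11.7%

%ΔQ ≈ ε × %ΔP of heating oil = 0.73 × (-16%) = -11.7%.
Demand for natural gas falls by about 11.7%.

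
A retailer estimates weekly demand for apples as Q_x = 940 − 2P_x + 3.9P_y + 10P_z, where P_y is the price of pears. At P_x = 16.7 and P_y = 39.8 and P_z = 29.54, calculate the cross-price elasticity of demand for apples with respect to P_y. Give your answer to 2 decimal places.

At P_x = 16.7 and P_y = 39.8 and P_z = 29.54: Q_x = 1357.22.
∂Q_x/∂P_y = 3.9.
ε = (∂Q_x/∂P_y)(P_y/Q_x) = 3.9 × (39.8/1357.22) ≈ 0.11.
Since ε > 0, apples and pears are substitutes.

0.11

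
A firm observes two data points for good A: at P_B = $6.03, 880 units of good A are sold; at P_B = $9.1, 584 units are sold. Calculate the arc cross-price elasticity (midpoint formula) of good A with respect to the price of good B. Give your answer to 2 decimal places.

-1.00

ΔQ_A = 584 − 880 = -296; ΔP_B = 9.1 − 6.03 = 3.07.
Midpoints: Q̄_A = 732.0, P̄_B = 7.56.
ε = (ΔQ_A/Q̄_A)/(ΔP_B/P̄_B) = (-296/732.0)/(3.07/7.56) ≈ -1.00.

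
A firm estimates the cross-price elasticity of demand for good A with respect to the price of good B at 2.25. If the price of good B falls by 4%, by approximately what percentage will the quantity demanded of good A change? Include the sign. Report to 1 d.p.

-9.0%

%ΔQ ≈ ε × %ΔP of good B = 2.25 × (-4%) = -9.0%.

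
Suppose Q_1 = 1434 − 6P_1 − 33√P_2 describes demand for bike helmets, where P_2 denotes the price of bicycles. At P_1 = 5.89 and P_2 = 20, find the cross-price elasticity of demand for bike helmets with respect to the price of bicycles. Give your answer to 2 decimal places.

At P_1 = 5.89 and P_2 = 20: Q_1 = 1251.080.
∂Q_1/∂P_2 = -33/(2√P_2) = -33/(2√20) = -3.6895.
ε = (∂Q_1/∂P_2)(P_2/Q_1) = -3.6895 × (20/1251.080) ≈ -0.06.
ε < 0: complements.

-0.06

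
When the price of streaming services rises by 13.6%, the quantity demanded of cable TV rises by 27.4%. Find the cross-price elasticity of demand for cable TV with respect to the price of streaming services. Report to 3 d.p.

2.015

ε = (%ΔQ of cable TV) / (%ΔP of streaming services) = (27.4%) / (13.6%) ≈ 2.015.
Positive cross-price elasticity: substitutes.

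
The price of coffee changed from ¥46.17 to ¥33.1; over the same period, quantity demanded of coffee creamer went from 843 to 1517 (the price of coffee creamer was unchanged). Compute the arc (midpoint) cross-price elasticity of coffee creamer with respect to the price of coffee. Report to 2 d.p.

ΔQ_A = 1517 − 843 = 674; ΔP_B = 33.1 − 46.17 = -13.07.
Midpoints: Q̄_A = 1180.0, P̄_B = 39.64.
ε = (ΔQ_A/Q̄_A)/(ΔP_B/P̄_B) = (674/1180.0)/(-13.07/39.64) ≈ -1.73.

-1.73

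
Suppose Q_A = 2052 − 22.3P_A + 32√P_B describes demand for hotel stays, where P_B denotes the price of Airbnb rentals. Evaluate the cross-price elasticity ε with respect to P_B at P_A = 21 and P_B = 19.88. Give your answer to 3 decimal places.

0.041

At P_A = 21 and P_B = 19.88: Q_A = 1726.378.
∂Q_A/∂P_B = 32/(2√P_B) = 32/(2√19.88) = 3.5885.
ε = (∂Q_A/∂P_B)(P_B/Q_A) = 3.5885 × (19.88/1726.378) ≈ 0.041.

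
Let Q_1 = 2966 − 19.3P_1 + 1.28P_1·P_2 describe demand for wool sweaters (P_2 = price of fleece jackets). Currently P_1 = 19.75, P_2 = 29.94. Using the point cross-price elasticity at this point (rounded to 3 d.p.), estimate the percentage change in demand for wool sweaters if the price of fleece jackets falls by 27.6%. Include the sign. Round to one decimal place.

-6.2%

At P_1 = 19.75, P_2 = 29.94: Q_1 = 3341.708.
∂Q_1/∂P_2 = 1.28P_1 = 25.2800.
ε = (∂Q_1/∂P_2)(P_2/Q_1) = 25.2800 × 29.94/3341.708 ≈ 0.226.
%ΔQ_1 ≈ ε × %ΔP_2 = 0.226 × (-27.6%) = -6.2%.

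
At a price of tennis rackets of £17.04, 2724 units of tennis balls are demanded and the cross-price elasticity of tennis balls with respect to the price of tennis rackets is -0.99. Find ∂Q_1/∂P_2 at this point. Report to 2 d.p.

ε = (∂Q_1/∂P_2)·(P_2/Q_1) ⇒ ∂Q_1/∂P_2 = ε·Q_1/P_2 = -0.99 × 2724/17.04 ≈ -158.26.

-158.26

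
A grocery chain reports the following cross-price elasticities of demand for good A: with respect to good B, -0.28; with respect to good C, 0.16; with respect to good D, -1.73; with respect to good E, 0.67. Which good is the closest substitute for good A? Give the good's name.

Substitutes have ε > 0. Among the positive values, 0.67 (good E) is largest.

good E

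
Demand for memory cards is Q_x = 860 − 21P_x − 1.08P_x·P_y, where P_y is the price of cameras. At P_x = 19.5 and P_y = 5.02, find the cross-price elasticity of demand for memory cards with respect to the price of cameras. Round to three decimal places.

-0.307

At P_x = 19.5 and P_y = 5.02: Q_x = 344.779.
∂Q_x/∂P_y = -1.08P_x = -1.08(19.5) = -21.0600.
ε = (∂Q_x/∂P_y)(P_y/Q_x) = -21.0600 × (5.02/344.779) ≈ -0.307.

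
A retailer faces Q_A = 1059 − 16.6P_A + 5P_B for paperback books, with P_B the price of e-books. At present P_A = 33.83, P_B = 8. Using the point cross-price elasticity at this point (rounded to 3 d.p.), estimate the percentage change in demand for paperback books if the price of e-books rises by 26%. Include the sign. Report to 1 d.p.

1.9%

At P_A = 33.83, P_B = 8: Q_A = 537.422.
∂Q_A/∂P_B = 5.
ε = (∂Q_A/∂P_B)(P_B/Q_A) = 5.0000 × 8/537.422 ≈ 0.074.
%ΔQ_A ≈ ε × %ΔP_B = 0.074 × (26%) = 1.9%.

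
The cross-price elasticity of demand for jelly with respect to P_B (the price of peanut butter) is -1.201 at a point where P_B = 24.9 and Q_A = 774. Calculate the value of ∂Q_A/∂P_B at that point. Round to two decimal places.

ε = (∂Q_A/∂P_B)·(P_B/Q_A) ⇒ ∂Q_A/∂P_B = ε·Q_A/P_B = -1.201 × 774/24.9 ≈ -37.33.

-37.33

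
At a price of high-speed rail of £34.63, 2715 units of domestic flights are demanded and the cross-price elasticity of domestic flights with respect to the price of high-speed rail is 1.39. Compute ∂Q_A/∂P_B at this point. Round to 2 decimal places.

ε = (∂Q_A/∂P_B)·(P_B/Q_A) ⇒ ∂Q_A/∂P_B = ε·Q_A/P_B = 1.39 × 2715/34.63 ≈ 108.98.

108.98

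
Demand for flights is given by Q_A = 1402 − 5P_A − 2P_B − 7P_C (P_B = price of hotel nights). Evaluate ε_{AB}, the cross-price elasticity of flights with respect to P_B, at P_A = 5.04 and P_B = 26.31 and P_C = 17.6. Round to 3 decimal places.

-0.044

At P_A = 5.04 and P_B = 26.31 and P_C = 17.6: Q_A = 1200.98.
∂Q_A/∂P_B = -2.
ε = (∂Q_A/∂P_B)(P_B/Q_A) = -2 × (26.31/1200.98) ≈ -0.044.
Since ε < 0, flights and hotel nights are complements.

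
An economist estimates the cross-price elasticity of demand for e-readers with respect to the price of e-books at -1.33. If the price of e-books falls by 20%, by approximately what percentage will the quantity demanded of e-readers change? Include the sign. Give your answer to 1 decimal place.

26.6%

%ΔQ ≈ ε × %ΔP of e-books = -1.33 × (-20%) = 26.6%.
Demand for e-readers rises by about 26.6%.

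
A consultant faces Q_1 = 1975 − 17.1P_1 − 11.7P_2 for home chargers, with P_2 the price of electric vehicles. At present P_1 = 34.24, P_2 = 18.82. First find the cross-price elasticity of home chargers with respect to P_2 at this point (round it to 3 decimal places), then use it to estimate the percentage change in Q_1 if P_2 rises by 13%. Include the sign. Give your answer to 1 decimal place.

-2.4%

At P_1 = 34.24, P_2 = 18.82: Q_1 = 1169.302.
∂Q_1/∂P_2 = -11.7.
ε = (∂Q_1/∂P_2)(P_2/Q_1) = -11.7000 × 18.82/1169.302 ≈ -0.188.
%ΔQ_1 ≈ ε × %ΔP_2 = -0.188 × (13%) = -2.4%.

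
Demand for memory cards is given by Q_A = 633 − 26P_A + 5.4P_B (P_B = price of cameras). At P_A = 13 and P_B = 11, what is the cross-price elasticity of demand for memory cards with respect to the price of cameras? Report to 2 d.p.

At P_A = 13 and P_B = 11: Q_A = 354.4.
∂Q_A/∂P_B = 5.4.
ε = (∂Q_A/∂P_B)(P_B/Q_A) = 5.4 × (11/354.4) ≈ 0.17.
Since ε > 0, memory cards and cameras are substitutes.

0.17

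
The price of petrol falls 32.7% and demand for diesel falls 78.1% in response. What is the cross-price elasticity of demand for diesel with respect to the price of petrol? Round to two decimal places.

ε = (%ΔQ of diesel) / (%ΔP of petrol) = (-78.1%) / (-32.7%) ≈ 2.39.
Positive cross-price elasticity: substitutes.

2.39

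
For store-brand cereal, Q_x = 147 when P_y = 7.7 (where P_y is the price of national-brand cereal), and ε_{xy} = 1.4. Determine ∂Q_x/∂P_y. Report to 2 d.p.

26.73

ε = (∂Q_x/∂P_y)·(P_y/Q_x) ⇒ ∂Q_x/∂P_y = ε·Q_x/P_y = 1.4 × 147/7.7 ≈ 26.73.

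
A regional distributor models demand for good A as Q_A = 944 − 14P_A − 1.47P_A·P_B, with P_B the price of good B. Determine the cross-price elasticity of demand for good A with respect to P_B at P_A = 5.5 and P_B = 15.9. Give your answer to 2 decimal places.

-0.17

At P_A = 5.5 and P_B = 15.9: Q_A = 738.448.
∂Q_A/∂P_B = -1.47P_A = -1.47(5.5) = -8.0850.
ε = (∂Q_A/∂P_B)(P_B/Q_A) = -8.0850 × (15.9/738.448) ≈ -0.17.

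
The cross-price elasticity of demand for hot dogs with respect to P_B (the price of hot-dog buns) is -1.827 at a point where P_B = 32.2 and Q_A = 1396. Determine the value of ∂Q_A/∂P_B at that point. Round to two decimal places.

-79.21

ε = (∂Q_A/∂P_B)·(P_B/Q_A) ⇒ ∂Q_A/∂P_B = ε·Q_A/P_B = -1.827 × 1396/32.2 ≈ -79.21.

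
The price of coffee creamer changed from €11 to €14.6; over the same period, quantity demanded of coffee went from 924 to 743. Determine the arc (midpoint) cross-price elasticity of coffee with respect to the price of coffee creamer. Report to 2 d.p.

ΔQ_A = 743 − 924 = -181; ΔP_B = 14.6 − 11 = 3.6.
Midpoints: Q̄_A = 833.5, P̄_B = 12.80.
ε = (ΔQ_A/Q̄_A)/(ΔP_B/P̄_B) = (-181/833.5)/(3.6/12.80) ≈ -0.77.
ε < 0: coffee and coffee creamer are complements.

-0.77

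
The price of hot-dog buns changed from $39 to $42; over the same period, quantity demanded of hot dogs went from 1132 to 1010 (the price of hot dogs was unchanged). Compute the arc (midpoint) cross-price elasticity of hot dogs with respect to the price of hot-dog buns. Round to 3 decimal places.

ΔQ_A = 1010 − 1132 = -122; ΔP_B = 42 − 39 = 3.
Midpoints: Q̄_A = 1071.0, P̄_B = 40.50.
ε = (ΔQ_A/Q̄_A)/(ΔP_B/P̄_B) = (-122/1071.0)/(3/40.50) ≈ -1.538.

-1.538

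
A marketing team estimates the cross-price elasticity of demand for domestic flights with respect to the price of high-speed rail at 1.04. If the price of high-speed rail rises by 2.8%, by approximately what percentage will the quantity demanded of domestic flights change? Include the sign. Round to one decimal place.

2.9%

%ΔQ ≈ ε × %ΔP of high-speed rail = 1.04 × (2.8%) = 2.9%.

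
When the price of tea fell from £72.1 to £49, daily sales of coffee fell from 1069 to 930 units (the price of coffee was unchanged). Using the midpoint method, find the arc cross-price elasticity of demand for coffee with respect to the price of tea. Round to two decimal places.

0.36

ΔQ_A = 930 − 1069 = -139; ΔP_B = 49 − 72.1 = -23.1.
Midpoints: Q̄_A = 999.5, P̄_B = 60.55.
ε = (ΔQ_A/Q̄_A)/(ΔP_B/P̄_B) = (-139/999.5)/(-23.1/60.55) ≈ 0.36.
ε > 0: coffee and tea are substitutes.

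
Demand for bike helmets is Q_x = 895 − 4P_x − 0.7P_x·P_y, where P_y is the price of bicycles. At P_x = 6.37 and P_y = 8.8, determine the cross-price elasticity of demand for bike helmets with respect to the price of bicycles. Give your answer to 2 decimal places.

-0.05

At P_x = 6.37 and P_y = 8.8: Q_x = 830.281.
∂Q_x/∂P_y = -0.7P_x = -0.7(6.37) = -4.4590.
ε = (∂Q_x/∂P_y)(P_y/Q_x) = -4.4590 × (8.8/830.281) ≈ -0.05.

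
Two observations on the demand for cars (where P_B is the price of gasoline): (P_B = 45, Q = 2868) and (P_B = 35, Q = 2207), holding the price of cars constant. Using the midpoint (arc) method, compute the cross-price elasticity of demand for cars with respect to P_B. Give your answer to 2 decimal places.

ΔQ_A = 2207 − 2868 = -661; ΔP_B = 35 − 45 = -10.
Midpoints: Q̄_A = 2537.5, P̄_B = 40.00.
ε = (ΔQ_A/Q̄_A)/(ΔP_B/P̄_B) = (-661/2537.5)/(-10/40.00) ≈ 1.04.

1.04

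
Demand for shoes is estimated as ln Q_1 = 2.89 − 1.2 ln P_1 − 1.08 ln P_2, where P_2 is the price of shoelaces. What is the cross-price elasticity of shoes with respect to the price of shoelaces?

In a log-linear (constant-elasticity) demand function, the coefficient on ln P_2 is the cross-price elasticity.
ε = -1.08. Negative, so shoes and shoelaces are complements.

-1.08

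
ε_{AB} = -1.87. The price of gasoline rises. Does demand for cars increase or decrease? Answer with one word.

ε < 0 and the price of gasoline rises, so the quantity of cars moves in the opposite direction: it decreases.

decrease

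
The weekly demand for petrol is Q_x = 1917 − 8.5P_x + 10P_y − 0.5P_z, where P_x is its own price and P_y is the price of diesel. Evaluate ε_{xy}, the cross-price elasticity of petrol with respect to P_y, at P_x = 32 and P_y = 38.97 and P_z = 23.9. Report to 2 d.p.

0.19

At P_x = 32 and P_y = 38.97 and P_z = 23.9: Q_x = 2022.75.
∂Q_x/∂P_y = 10.
ε = (∂Q_x/∂P_y)(P_y/Q_x) = 10 × (38.97/2022.75) ≈ 0.19.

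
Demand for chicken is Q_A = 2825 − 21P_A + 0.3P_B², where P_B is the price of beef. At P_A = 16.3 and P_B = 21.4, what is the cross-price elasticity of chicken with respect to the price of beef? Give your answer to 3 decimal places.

At P_A = 16.3 and P_B = 21.4: Q_A = 2620.088.
∂Q_A/∂P_B = 0.6P_B = 0.6(21.4) = 12.8400.
ε = (∂Q_A/∂P_B)(P_B/Q_A) = 12.8400 × (21.4/2620.088) ≈ 0.105.
ε > 0: substitutes.

0.105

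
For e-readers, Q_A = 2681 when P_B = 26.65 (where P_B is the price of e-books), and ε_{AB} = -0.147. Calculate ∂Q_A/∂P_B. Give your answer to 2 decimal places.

-14.79

ε = (∂Q_A/∂P_B)·(P_B/Q_A) ⇒ ∂Q_A/∂P_B = ε·Q_A/P_B = -0.147 × 2681/26.65 ≈ -14.79.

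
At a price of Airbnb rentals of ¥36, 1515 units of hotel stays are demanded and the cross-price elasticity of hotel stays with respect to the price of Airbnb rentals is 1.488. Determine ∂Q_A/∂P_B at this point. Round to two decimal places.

ε = (∂Q_A/∂P_B)·(P_B/Q_A) ⇒ ∂Q_A/∂P_B = ε·Q_A/P_B = 1.488 × 1515/36 ≈ 62.62.

62.62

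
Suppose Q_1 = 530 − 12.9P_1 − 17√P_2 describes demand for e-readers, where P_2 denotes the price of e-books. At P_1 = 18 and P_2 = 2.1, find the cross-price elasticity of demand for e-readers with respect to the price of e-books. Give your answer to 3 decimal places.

-0.045

At P_1 = 18 and P_2 = 2.1: Q_1 = 273.165.
∂Q_1/∂P_2 = -17/(2√P_2) = -17/(2√2.1) = -5.8656.
ε = (∂Q_1/∂P_2)(P_2/Q_1) = -5.8656 × (2.1/273.165) ≈ -0.045.
ε < 0: complements.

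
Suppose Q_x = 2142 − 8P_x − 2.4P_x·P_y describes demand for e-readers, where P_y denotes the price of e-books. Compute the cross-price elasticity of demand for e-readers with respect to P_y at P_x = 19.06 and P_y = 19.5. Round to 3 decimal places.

-0.813

At P_x = 19.06 and P_y = 19.5: Q_x = 1097.512.
∂Q_x/∂P_y = -2.4P_x = -2.4(19.06) = -45.7440.
ε = (∂Q_x/∂P_y)(P_y/Q_x) = -45.7440 × (19.5/1097.512) ≈ -0.813.
ε < 0: complements.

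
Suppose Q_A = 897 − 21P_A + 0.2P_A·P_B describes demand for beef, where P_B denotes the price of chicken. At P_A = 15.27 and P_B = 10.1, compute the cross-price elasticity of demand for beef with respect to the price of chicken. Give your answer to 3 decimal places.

0.051

At P_A = 15.27 and P_B = 10.1: Q_A = 607.175.
∂Q_A/∂P_B = 0.2P_A = 0.2(15.27) = 3.0540.
ε = (∂Q_A/∂P_B)(P_B/Q_A) = 3.0540 × (10.1/607.175) ≈ 0.051.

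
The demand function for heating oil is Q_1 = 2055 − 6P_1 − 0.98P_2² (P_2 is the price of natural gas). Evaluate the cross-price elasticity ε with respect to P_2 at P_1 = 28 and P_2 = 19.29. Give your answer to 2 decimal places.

At P_1 = 28 and P_2 = 19.29: Q_1 = 1522.338.
∂Q_1/∂P_2 = -1.96P_2 = -1.96(19.29) = -37.8084.
ε = (∂Q_1/∂P_2)(P_2/Q_1) = -37.8084 × (19.29/1522.338) ≈ -0.48.

-0.48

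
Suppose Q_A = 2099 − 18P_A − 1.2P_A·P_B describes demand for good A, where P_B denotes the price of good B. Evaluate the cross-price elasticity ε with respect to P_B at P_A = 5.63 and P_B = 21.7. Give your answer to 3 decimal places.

-0.079

At P_A = 5.63 and P_B = 21.7: Q_A = 1851.055.
∂Q_A/∂P_B = -1.2P_A = -1.2(5.63) = -6.7560.
ε = (∂Q_A/∂P_B)(P_B/Q_A) = -6.7560 × (21.7/1851.055) ≈ -0.079.
ε < 0: complements.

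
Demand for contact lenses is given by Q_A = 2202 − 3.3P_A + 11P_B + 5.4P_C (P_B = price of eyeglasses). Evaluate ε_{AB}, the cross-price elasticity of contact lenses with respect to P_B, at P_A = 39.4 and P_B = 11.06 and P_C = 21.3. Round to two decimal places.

0.05

At P_A = 39.4 and P_B = 11.06 and P_C = 21.3: Q_A = 2308.66.
∂Q_A/∂P_B = 11.
ε = (∂Q_A/∂P_B)(P_B/Q_A) = 11 × (11.06/2308.66) ≈ 0.05.
Since ε > 0, contact lenses and eyeglasses are substitutes.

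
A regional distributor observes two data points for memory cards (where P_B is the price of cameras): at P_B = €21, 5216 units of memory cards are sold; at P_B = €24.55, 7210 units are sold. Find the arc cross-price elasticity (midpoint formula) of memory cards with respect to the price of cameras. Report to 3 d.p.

2.059

ΔQ_A = 7210 − 5216 = 1994; ΔP_B = 24.55 − 21 = 3.55.
Midpoints: Q̄_A = 6213.0, P̄_B = 22.77.
ε = (ΔQ_A/Q̄_A)/(ΔP_B/P̄_B) = (1994/6213.0)/(3.55/22.77) ≈ 2.059.
ε > 0: memory cards and cameras are substitutes.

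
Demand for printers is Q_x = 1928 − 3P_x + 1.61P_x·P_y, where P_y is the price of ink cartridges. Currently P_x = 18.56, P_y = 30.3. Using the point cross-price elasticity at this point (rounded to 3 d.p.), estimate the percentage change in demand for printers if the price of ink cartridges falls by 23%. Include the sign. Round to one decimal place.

-7.5%

At P_x = 18.56, P_y = 30.3: Q_x = 2777.732.
∂Q_x/∂P_y = 1.61P_x = 29.8816.
ε = (∂Q_x/∂P_y)(P_y/Q_x) = 29.8816 × 30.3/2777.732 ≈ 0.326.
%ΔQ_x ≈ ε × %ΔP_y = 0.326 × (-23%) = -7.5%.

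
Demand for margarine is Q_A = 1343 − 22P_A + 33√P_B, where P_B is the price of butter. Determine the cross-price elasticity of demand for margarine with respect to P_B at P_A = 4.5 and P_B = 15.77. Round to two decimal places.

0.05

At P_A = 4.5 and P_B = 15.77: Q_A = 1375.048.
∂Q_A/∂P_B = 33/(2√P_B) = 33/(2√15.77) = 4.1550.
ε = (∂Q_A/∂P_B)(P_B/Q_A) = 4.1550 × (15.77/1375.048) ≈ 0.05.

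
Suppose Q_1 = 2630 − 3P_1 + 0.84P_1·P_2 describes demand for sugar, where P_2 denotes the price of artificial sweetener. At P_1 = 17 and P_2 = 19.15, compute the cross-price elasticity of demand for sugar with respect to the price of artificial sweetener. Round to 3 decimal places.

0.096

At P_1 = 17 and P_2 = 19.15: Q_1 = 2852.462.
∂Q_1/∂P_2 = 0.84P_1 = 0.84(17) = 14.2800.
ε = (∂Q_1/∂P_2)(P_2/Q_1) = 14.2800 × (19.15/2852.462) ≈ 0.096.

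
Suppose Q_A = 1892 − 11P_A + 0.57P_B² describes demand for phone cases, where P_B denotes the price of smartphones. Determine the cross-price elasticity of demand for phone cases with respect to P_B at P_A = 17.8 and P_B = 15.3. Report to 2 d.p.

0.15

At P_A = 17.8 and P_B = 15.3: Q_A = 1829.631.
∂Q_A/∂P_B = 1.14P_B = 1.14(15.3) = 17.4420.
ε = (∂Q_A/∂P_B)(P_B/Q_A) = 17.4420 × (15.3/1829.631) ≈ 0.15.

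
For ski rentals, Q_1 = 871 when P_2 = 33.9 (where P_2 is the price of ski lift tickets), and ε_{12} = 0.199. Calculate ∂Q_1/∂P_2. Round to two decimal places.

ε = (∂Q_1/∂P_2)·(P_2/Q_1) ⇒ ∂Q_1/∂P_2 = ε·Q_1/P_2 = 0.199 × 871/33.9 ≈ 5.11.

5.11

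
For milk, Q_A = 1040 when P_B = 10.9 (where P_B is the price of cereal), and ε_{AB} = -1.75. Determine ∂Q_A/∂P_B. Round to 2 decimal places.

ε = (∂Q_A/∂P_B)·(P_B/Q_A) ⇒ ∂Q_A/∂P_B = ε·Q_A/P_B = -1.75 × 1040/10.9 ≈ -166.97.

-166.97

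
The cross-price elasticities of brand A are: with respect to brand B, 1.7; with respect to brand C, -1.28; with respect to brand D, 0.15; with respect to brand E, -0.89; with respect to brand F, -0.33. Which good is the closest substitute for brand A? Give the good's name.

brand B

Substitutes have ε > 0. Among the positive values, 1.7 (brand B) is largest.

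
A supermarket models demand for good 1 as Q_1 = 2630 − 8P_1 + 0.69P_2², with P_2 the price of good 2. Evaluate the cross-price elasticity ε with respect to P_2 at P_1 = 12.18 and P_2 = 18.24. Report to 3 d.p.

0.166

At P_1 = 12.18 and P_2 = 18.24: Q_1 = 2762.121.
∂Q_1/∂P_2 = 1.38P_2 = 1.38(18.24) = 25.1712.
ε = (∂Q_1/∂P_2)(P_2/Q_1) = 25.1712 × (18.24/2762.121) ≈ 0.166.
ε > 0: substitutes.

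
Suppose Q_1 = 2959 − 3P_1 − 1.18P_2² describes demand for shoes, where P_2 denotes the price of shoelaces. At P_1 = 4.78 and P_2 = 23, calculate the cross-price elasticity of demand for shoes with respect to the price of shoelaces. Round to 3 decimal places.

At P_1 = 4.78 and P_2 = 23: Q_1 = 2320.44.
∂Q_1/∂P_2 = -2.36P_2 = -2.36(23) = -54.2800.
ε = (∂Q_1/∂P_2)(P_2/Q_1) = -54.2800 × (23/2320.44) ≈ -0.538.
ε < 0: complements.

-0.538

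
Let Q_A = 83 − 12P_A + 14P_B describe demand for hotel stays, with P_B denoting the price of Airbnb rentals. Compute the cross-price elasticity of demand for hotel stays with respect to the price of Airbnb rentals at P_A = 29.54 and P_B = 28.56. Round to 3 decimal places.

3.115

At P_A = 29.54 and P_B = 28.56: Q_A = 128.36.
∂Q_A/∂P_B = 14.
ε = (∂Q_A/∂P_B)(P_B/Q_A) = 14 × (28.56/128.36) ≈ 3.115.
Since ε > 0, hotel stays and Airbnb rentals are substitutes.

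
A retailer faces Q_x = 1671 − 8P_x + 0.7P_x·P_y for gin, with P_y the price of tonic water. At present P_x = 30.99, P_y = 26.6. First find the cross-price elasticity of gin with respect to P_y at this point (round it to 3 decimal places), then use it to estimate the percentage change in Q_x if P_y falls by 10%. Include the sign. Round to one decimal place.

-2.9%

At P_x = 30.99, P_y = 26.6: Q_x = 2000.114.
∂Q_x/∂P_y = 0.7P_x = 21.6930.
ε = (∂Q_x/∂P_y)(P_y/Q_x) = 21.6930 × 26.6/2000.114 ≈ 0.289.
%ΔQ_x ≈ ε × %ΔP_y = 0.289 × (-10%) = -2.9%.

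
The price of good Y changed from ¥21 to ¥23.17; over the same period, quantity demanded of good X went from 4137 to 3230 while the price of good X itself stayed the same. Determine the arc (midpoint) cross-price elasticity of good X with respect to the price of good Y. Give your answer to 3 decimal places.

-2.506

ΔQ_X = 3230 − 4137 = -907; ΔP_Y = 23.17 − 21 = 2.17.
Midpoints: Q̄_X = 3683.5, P̄_Y = 22.09.
ε = (ΔQ_X/Q̄_X)/(ΔP_Y/P̄_Y) = (-907/3683.5)/(2.17/22.09) ≈ -2.506.
ε < 0: good X and good Y are complements.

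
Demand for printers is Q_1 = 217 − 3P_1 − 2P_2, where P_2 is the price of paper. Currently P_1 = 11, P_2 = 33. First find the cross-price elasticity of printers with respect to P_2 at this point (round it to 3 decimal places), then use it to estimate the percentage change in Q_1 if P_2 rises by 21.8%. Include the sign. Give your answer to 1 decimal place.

At P_1 = 11, P_2 = 33: Q_1 = 118.
∂Q_1/∂P_2 = -2.
ε = (∂Q_1/∂P_2)(P_2/Q_1) = -2.0000 × 33/118 ≈ -0.559.
%ΔQ_1 ≈ ε × %ΔP_2 = -0.559 × (21.8%) = -12.2%.

-12.2%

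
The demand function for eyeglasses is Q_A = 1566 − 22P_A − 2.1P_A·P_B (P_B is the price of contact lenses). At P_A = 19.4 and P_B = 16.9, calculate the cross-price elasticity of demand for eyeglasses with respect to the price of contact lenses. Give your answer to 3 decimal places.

-1.528

At P_A = 19.4 and P_B = 16.9: Q_A = 450.694.
∂Q_A/∂P_B = -2.1P_A = -2.1(19.4) = -40.7400.
ε = (∂Q_A/∂P_B)(P_B/Q_A) = -40.7400 × (16.9/450.694) ≈ -1.528.
ε < 0: complements.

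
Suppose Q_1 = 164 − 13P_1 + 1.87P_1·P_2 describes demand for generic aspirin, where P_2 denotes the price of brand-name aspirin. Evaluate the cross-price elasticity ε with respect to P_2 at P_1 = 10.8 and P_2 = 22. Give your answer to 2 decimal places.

0.95

At P_1 = 10.8 and P_2 = 22: Q_1 = 467.912.
∂Q_1/∂P_2 = 1.87P_1 = 1.87(10.8) = 20.1960.
ε = (∂Q_1/∂P_2)(P_2/Q_1) = 20.1960 × (22/467.912) ≈ 0.95.
ε > 0: substitutes.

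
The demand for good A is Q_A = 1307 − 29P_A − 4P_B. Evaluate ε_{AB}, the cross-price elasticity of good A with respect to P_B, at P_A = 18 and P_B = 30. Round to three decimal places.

-0.180

At P_A = 18 and P_B = 30: Q_A = 665.
∂Q_A/∂P_B = -4.
ε = (∂Q_A/∂P_B)(P_B/Q_A) = -4 × (30/665) ≈ -0.180.
Since ε < 0, good A and good B are complements.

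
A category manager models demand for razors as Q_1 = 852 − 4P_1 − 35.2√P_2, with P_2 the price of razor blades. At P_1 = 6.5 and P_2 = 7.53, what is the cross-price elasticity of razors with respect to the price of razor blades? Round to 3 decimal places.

At P_1 = 6.5 and P_2 = 7.53: Q_1 = 729.408.
∂Q_1/∂P_2 = -35.2/(2√P_2) = -35.2/(2√7.53) = -6.4138.
ε = (∂Q_1/∂P_2)(P_2/Q_1) = -6.4138 × (7.53/729.408) ≈ -0.066.

-0.066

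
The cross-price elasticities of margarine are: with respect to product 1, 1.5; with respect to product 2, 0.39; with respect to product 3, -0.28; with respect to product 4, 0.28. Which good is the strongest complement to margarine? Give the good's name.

product 3

Complements have ε < 0. The most negative value is -0.28 (product 3).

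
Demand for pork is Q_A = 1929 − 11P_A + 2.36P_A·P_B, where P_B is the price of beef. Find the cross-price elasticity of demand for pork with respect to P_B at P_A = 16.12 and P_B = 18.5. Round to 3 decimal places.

0.287

At P_A = 16.12 and P_B = 18.5: Q_A = 2455.479.
∂Q_A/∂P_B = 2.36P_A = 2.36(16.12) = 38.0432.
ε = (∂Q_A/∂P_B)(P_B/Q_A) = 38.0432 × (18.5/2455.479) ≈ 0.287.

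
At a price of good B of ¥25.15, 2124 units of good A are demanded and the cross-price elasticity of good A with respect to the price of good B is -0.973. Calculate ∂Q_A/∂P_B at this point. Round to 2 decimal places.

ε = (∂Q_A/∂P_B)·(P_B/Q_A) ⇒ ∂Q_A/∂P_B = ε·Q_A/P_B = -0.973 × 2124/25.15 ≈ -82.17.

-82.17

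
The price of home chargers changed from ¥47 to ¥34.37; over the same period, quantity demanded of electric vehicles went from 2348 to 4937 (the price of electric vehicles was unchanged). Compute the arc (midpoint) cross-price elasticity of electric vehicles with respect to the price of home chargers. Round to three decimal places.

ΔQ_A = 4937 − 2348 = 2589; ΔP_B = 34.37 − 47 = -12.63.
Midpoints: Q̄_A = 3642.5, P̄_B = 40.69.
ε = (ΔQ_A/Q̄_A)/(ΔP_B/P̄_B) = (2589/3642.5)/(-12.63/40.69) ≈ -2.290.
ε < 0: electric vehicles and home chargers are complements.

-2.290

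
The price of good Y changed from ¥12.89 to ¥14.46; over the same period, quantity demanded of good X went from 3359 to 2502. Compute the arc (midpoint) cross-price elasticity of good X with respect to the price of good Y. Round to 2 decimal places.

-2.55

ΔQ_X = 2502 − 3359 = -857; ΔP_Y = 14.46 − 12.89 = 1.57.
Midpoints: Q̄_X = 2930.5, P̄_Y = 13.68.
ε = (ΔQ_X/Q̄_X)/(ΔP_Y/P̄_Y) = (-857/2930.5)/(1.57/13.68) ≈ -2.55.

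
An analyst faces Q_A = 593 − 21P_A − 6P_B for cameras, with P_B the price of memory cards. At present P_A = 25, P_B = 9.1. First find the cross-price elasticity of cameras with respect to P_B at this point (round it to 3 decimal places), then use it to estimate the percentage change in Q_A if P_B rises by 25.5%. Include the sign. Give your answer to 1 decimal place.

-103.9%

At P_A = 25, P_B = 9.1: Q_A = 13.4.
∂Q_A/∂P_B = -6.
ε = (∂Q_A/∂P_B)(P_B/Q_A) = -6.0000 × 9.1/13.4 ≈ -4.075.
%ΔQ_A ≈ ε × %ΔP_B = -4.075 × (25.5%) = -103.9%.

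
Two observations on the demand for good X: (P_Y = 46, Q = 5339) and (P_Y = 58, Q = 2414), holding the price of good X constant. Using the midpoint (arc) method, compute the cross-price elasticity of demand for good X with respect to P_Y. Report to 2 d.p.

ΔQ_X = 2414 − 5339 = -2925; ΔP_Y = 58 − 46 = 12.
Midpoints: Q̄_X = 3876.5, P̄_Y = 52.00.
ε = (ΔQ_X/Q̄_X)/(ΔP_Y/P̄_Y) = (-2925/3876.5)/(12/52.00) ≈ -3.27.

-3.27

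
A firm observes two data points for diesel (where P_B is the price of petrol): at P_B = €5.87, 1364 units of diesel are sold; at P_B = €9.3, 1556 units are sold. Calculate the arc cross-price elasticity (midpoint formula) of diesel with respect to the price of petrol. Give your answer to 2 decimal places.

0.29

ΔQ_A = 1556 − 1364 = 192; ΔP_B = 9.3 − 5.87 = 3.43.
Midpoints: Q̄_A = 1460.0, P̄_B = 7.59.
ε = (ΔQ_A/Q̄_A)/(ΔP_B/P̄_B) = (192/1460.0)/(3.43/7.59) ≈ 0.29.
ε > 0: diesel and petrol are substitutes.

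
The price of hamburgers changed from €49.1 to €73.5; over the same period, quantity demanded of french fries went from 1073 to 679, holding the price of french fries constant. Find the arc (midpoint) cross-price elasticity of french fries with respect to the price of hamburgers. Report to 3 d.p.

ΔQ_A = 679 − 1073 = -394; ΔP_B = 73.5 − 49.1 = 24.4.
Midpoints: Q̄_A = 876.0, P̄_B = 61.30.
ε = (ΔQ_A/Q̄_A)/(ΔP_B/P̄_B) = (-394/876.0)/(24.4/61.30) ≈ -1.130.
ε < 0: french fries and hamburgers are complements.

-1.130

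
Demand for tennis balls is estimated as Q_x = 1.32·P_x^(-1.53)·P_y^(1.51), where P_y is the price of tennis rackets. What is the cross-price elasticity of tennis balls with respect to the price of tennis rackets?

1.51

In a log-linear (constant-elasticity) demand function, the coefficient on the exponent of P_y is the cross-price elasticity.
ε = 1.51. Positive, so tennis balls and tennis rackets are substitutes.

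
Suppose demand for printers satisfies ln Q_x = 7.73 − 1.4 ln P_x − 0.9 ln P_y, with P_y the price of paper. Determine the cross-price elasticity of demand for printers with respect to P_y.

In a log-linear (constant-elasticity) demand function, the coefficient on ln P_y is the cross-price elasticity.
ε = -0.90. Negative, so printers and paper are complements.

-0.90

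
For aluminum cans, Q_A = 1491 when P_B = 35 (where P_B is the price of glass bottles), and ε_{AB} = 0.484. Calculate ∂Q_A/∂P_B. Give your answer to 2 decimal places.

20.62

ε = (∂Q_A/∂P_B)·(P_B/Q_A) ⇒ ∂Q_A/∂P_B = ε·Q_A/P_B = 0.484 × 1491/35 ≈ 20.62.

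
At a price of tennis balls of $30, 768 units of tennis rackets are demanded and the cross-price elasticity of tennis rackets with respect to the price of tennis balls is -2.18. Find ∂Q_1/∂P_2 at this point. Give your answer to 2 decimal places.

ε = (∂Q_1/∂P_2)·(P_2/Q_1) ⇒ ∂Q_1/∂P_2 = ε·Q_1/P_2 = -2.18 × 768/30 ≈ -55.81.

-55.81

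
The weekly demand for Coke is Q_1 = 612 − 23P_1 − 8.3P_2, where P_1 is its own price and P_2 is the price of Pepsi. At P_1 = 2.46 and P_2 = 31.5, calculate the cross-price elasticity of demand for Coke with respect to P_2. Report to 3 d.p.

-0.889

At P_1 = 2.46 and P_2 = 31.5: Q_1 = 293.97.
∂Q_1/∂P_2 = -8.3.
ε = (∂Q_1/∂P_2)(P_2/Q_1) = -8.3 × (31.5/293.97) ≈ -0.889.
Since ε < 0, Coke and Pepsi are complements.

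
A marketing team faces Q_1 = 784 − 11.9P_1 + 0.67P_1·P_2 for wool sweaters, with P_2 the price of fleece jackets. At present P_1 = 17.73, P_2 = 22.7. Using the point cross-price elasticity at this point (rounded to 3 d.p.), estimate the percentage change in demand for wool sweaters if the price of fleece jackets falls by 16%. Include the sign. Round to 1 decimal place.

-5.1%

At P_1 = 17.73, P_2 = 22.7: Q_1 = 842.669.
∂Q_1/∂P_2 = 0.67P_1 = 11.8791.
ε = (∂Q_1/∂P_2)(P_2/Q_1) = 11.8791 × 22.7/842.669 ≈ 0.320.
%ΔQ_1 ≈ ε × %ΔP_2 = 0.320 × (-16%) = -5.1%.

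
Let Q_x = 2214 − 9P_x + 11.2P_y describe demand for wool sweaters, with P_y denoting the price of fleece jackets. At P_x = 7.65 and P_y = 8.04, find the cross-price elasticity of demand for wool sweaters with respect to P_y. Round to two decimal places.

0.04

At P_x = 7.65 and P_y = 8.04: Q_x = 2235.198.
∂Q_x/∂P_y = 11.2.
ε = (∂Q_x/∂P_y)(P_y/Q_x) = 11.2 × (8.04/2235.198) ≈ 0.04.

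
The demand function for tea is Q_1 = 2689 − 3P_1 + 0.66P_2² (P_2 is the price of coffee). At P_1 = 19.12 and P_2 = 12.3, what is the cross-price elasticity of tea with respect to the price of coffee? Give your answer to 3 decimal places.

0.073

At P_1 = 19.12 and P_2 = 12.3: Q_1 = 2731.491.
∂Q_1/∂P_2 = 1.32P_2 = 1.32(12.3) = 16.2360.
ε = (∂Q_1/∂P_2)(P_2/Q_1) = 16.2360 × (12.3/2731.491) ≈ 0.073.
ε > 0: substitutes.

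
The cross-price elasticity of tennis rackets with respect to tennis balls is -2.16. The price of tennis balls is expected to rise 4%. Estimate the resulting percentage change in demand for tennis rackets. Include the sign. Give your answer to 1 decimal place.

-8.6%

%ΔQ ≈ ε × %ΔP of tennis balls = -2.16 × (4%) = -8.6%.
Demand for tennis rackets falls by about 8.6%.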